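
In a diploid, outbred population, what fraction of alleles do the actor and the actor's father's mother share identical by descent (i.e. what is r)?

0.25

Each parent–offspring link contributes a factor of 1/2, and independent paths through distinct common ancestors add.
Two parent–offspring links: r = (1/2)^2 = 1/4.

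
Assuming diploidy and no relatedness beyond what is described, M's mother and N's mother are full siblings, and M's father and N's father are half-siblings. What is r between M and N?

Relatedness sums over independent paths through distinct common ancestors.
M and N are related in two ways: first cousins through their mothers (r = 1/8) and half first cousins through their fathers (r = 1/16).
r = 1/8 + 1/16 = 0.1875.

0.1875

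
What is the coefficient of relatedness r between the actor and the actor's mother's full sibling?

Each parent–offspring link contributes a factor of 1/2, and independent paths through distinct common ancestors add.
Full aunt/uncle↔niece/nephew: two paths of length 3 through the shared grandparent pair: r = 2·(1/2)^3 = 1/4.

0.25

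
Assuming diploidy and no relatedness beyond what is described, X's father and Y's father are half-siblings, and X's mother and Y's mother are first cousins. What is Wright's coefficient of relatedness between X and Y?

0.09375

With two independent routes of shared ancestry, r is the sum of the two contributions.
X and Y are related in two ways: half first cousins through their fathers (r = 1/16) and second cousins through their mothers (r = 1/32).
r = 1/16 + 1/32 = 0.09375.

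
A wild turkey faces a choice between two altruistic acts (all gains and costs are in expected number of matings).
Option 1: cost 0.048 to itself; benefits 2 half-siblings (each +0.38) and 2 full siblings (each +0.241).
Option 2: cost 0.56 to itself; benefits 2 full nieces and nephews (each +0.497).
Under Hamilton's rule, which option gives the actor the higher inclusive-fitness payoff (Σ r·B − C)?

Option 1: r to a half-sibling = 0.25.
Option 1: r to a full sibling = 0.5.
Option 1: Σ r·B − C = (2·0.25·0.38 + 2·0.5·0.241) − 0.048 = 0.383.
Option 2: r to a full niece or nephew = 0.25.
Option 2: Σ r·B − C = (2·0.25·0.497) − 0.56 = -0.3115.
Option 1 has the higher net inclusive-fitness payoff.

Option 1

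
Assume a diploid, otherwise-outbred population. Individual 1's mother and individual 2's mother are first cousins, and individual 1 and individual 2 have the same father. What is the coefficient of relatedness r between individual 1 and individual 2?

Independent pedigree routes through distinct common ancestors add.
Individual 1 and individual 2 are related in two ways: second cousins through their mothers (r = 1/32) and half-sibs through their shared father (r = 1/4).
r = 1/32 + 1/4 = 0.28125.

0.28125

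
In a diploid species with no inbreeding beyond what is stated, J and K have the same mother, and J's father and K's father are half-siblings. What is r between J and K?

0.3125

Relatedness sums over independent paths through distinct common ancestors.
J and K are related in two ways: half-sibs through their shared mother (r = 1/4) and half first cousins through their fathers (r = 1/16).
r = 1/4 + 1/16 = 5/16 = 0.3125.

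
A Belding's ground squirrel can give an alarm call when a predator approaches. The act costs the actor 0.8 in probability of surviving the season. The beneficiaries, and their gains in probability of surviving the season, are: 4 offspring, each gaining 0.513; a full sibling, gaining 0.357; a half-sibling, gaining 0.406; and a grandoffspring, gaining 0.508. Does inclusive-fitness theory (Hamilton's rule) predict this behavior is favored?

Yes

Hamilton's rule: the trait is favored when the sum of r·B over every recipient exceeds the actor's cost C.
r to an offspring = 1/2 (one parent–offspring link: r = (1/2)^1 = 1/2).
r to a full sibling = 0.5 (full sibs share both parents — two paths of length 2: r = 2·(1/2)^2 = 1/2).
r to a half-sibling = 0.25 (half-sibs share one parent — one path of length 2: r = (1/2)^2 = 1/4).
r to a grandoffspring = 1/4 (two parent–offspring links: r = (1/2)^2 = 1/4).
Summing one r·B term per recipient: 4·0.5·0.513 + 1·0.5·0.357 + 1·0.25·0.406 + 1·0.25·0.508 = 1.433.
1.433 > 0.8: the indirect benefit exceeds the cost.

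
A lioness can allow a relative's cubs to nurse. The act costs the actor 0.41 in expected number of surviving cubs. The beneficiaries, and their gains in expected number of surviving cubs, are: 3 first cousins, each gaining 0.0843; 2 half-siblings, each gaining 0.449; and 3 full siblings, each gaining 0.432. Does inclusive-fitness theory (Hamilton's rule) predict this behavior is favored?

Yes

Hamilton's rule: the trait is favored when the sum of r·B over every recipient exceeds the actor's cost C.
r to a first cousin = 1/8 (first cousins share one grandparent pair — two paths of length 4: r = 2·(1/2)^4 = 1/8).
r to a half-sibling = 1/4 (half-sibs share one parent — one path of length 2: r = (1/2)^2 = 1/4).
r to a full sibling = 0.5 (full sibs share both parents — two paths of length 2: r = 2·(1/2)^2 = 1/2).
Summing one r·B term per recipient: 3·0.125·0.0843 + 2·0.25·0.449 + 3·0.5·0.432 = 0.9041125.
0.9041125 > 0.41: the indirect benefit exceeds the cost.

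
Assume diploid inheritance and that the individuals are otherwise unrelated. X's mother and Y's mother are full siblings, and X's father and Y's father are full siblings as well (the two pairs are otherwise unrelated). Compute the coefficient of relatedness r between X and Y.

Independent pedigree routes through distinct common ancestors add.
X and Y are related in two ways: first cousins through their mothers (r = 1/8) and first cousins through their fathers (r = 1/8) — i.e. double first cousins.
r = 1/8 + 1/8 = 1/4 = 0.25.

0.25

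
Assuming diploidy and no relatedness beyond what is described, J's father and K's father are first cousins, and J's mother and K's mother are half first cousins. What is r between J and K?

Wright's path rule: contributions from independent ancestry routes add.
J and K are related in two ways: second cousins through their fathers (r = 1/32) and half second cousins through their mothers (r = 1/64).
r = 1/32 + 1/64 = 3/64 = 0.046875.

0.046875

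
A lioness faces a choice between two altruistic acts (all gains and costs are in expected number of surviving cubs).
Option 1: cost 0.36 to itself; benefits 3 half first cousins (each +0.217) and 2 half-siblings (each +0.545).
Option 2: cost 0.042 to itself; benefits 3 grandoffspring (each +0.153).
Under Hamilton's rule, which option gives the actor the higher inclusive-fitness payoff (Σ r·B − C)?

Option 1: r to a half first cousin = 0.0625.
Option 1: r to a half-sibling = 0.25.
Option 1: Σ r·B − C = (3·0.0625·0.217 + 2·0.25·0.545) − 0.36 = -0.0468125.
Option 2: r to a grandoffspring = 0.25.
Option 2: Σ r·B − C = (3·0.25·0.153) − 0.042 = 0.07275.
Option 2 has the higher net inclusive-fitness payoff.

Option 2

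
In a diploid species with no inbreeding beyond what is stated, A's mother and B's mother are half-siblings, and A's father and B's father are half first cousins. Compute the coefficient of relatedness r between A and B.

0.078125

Independent pedigree routes through distinct common ancestors add.
A and B are related in two ways: half first cousins through their mothers (r = 1/16) and half second cousins through their fathers (r = 1/64).
r = 1/16 + 1/64 = 5/64 = 0.078125.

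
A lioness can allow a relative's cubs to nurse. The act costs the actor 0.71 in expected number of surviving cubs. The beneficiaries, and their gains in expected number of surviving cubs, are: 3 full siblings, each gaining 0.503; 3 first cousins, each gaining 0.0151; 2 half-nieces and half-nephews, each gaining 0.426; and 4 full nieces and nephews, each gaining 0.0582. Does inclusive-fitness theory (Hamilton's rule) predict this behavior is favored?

Yes

Hamilton's rule: the trait is favored when the sum of r·B over every recipient exceeds the actor's cost C.
r to a full sibling = 0.5 (full sibs share both parents — two paths of length 2: r = 2·(1/2)^2 = 1/2).
r to a first cousin = 0.125 (first cousins share one grandparent pair — two paths of length 4: r = 2·(1/2)^4 = 1/8).
r to a half-niece or half-nephew = 0.125 (half-aunt/uncle↔niece/nephew: one path of length 3: r = (1/2)^3 = 1/8).
r to a full niece or nephew = 0.25 (full aunt/uncle↔niece/nephew: two paths of length 3 through the shared grandparent pair: r = 2·(1/2)^3 = 1/4).
Summing one r·B term per recipient: 3·0.5·0.503 + 3·0.125·0.0151 + 2·0.125·0.426 + 4·0.25·0.0582 = 0.9248625.
0.9248625 > 0.71: the indirect benefit exceeds the cost.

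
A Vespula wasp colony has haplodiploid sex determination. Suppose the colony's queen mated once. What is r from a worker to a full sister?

Haplodiploid full sisters inherit their father's entire haploid genome identically (contributing 1/2) and on average half of their mother's contribution (1/2 · 1/2 = 1/4); r = 1/2 + 1/4 = 3/4.

0.75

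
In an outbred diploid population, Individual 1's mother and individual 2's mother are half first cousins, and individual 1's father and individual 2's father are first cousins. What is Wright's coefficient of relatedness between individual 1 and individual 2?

0.046875

Relatedness sums over independent paths through distinct common ancestors.
Individual 1 and individual 2 are related in two ways: half second cousins through their mothers (r = 1/64) and second cousins through their fathers (r = 1/32).
r = 1/64 + 1/32 = 3/64 = 0.046875.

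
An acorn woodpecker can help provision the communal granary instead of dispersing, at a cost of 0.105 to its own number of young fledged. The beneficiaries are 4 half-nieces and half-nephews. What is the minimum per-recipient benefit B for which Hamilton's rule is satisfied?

0.21

r to a half-niece or half-nephew = 1/8 (half-aunt/uncle↔niece/nephew: one path of length 3: r = (1/2)^3 = 1/8).
Hamilton's rule with n recipients of equal r: n·r·B > C, so B > C/(n·r) = 0.105/(4·0.125) = 0.21.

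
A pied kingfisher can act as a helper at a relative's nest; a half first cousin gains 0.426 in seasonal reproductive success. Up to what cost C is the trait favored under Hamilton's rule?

r to a half first cousin = 1/16 (half first cousins share one grandparent — one path of length 4: r = (1/2)^4 = 1/16).
Hamilton's rule: n·r·B > C, so the trait is favored while C < n·r·B = 1·0.0625·0.426 = 0.026625.

0.026625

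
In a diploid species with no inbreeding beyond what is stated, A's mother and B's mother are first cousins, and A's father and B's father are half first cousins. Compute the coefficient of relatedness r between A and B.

0.046875

With two independent routes of shared ancestry, r is the sum of the two contributions.
A and B are related in two ways: second cousins through their mothers (r = 1/32) and half second cousins through their fathers (r = 1/64).
r = 1/32 + 1/64 = 3/64 = 0.046875.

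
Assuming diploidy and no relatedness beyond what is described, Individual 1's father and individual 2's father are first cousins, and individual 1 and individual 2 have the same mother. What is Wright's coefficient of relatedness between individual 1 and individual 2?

0.28125

Wright's path rule: contributions from independent ancestry routes add.
Individual 1 and individual 2 are related in two ways: second cousins through their fathers (r = 1/32) and half-sibs through their shared mother (r = 1/4).
r = 1/32 + 1/4 = 9/32 = 0.28125.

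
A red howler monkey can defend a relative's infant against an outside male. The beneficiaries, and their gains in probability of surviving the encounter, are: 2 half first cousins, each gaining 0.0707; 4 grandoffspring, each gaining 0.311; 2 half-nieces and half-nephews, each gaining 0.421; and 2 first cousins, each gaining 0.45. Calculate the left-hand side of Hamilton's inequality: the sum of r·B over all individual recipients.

r to a half first cousin = 0.0625 (half first cousins share one grandparent — one path of length 4: r = (1/2)^4 = 1/16).
r to a grandoffspring = 1/4 (two parent–offspring links: r = (1/2)^2 = 1/4).
r to a half-niece or half-nephew = 0.125 (half-aunt/uncle↔niece/nephew: one path of length 3: r = (1/2)^3 = 1/8).
r to a first cousin = 1/8 (first cousins share one grandparent pair — two paths of length 4: r = 2·(1/2)^4 = 1/8).
Summing one r·B term per recipient: 2·0.0625·0.0707 + 4·0.25·0.311 + 2·0.125·0.421 + 2·0.125·0.45 = 0.5375875.

0.5375875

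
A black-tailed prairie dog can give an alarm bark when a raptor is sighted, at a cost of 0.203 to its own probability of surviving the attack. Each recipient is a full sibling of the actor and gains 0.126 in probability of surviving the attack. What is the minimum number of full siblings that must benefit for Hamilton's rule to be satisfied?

r to a full sibling = 1/2 (full sibs share both parents — two paths of length 2: r = 2·(1/2)^2 = 1/2).
Hamilton's rule: n·r·B > C  ⇒  n > C/(r·B) = 0.203/(0.5·0.126) = 3.222.
The smallest integer exceeding 3.222 is 4.

4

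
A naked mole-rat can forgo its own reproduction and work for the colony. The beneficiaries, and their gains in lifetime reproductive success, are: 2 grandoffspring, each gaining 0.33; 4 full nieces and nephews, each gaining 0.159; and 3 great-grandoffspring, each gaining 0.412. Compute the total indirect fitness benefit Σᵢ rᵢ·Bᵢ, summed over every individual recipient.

0.4785

r to a grandoffspring = 0.25 (two parent–offspring links: r = (1/2)^2 = 1/4).
r to a full niece or nephew = 1/4 (full aunt/uncle↔niece/nephew: two paths of length 3 through the shared grandparent pair: r = 2·(1/2)^3 = 1/4).
r to a great-grandoffspring = 1/8 (three parent–offspring links: r = (1/2)^3 = 1/8).
Summing one r·B term per recipient: 2·0.25·0.33 + 4·0.25·0.159 + 3·0.125·0.412 = 0.4785.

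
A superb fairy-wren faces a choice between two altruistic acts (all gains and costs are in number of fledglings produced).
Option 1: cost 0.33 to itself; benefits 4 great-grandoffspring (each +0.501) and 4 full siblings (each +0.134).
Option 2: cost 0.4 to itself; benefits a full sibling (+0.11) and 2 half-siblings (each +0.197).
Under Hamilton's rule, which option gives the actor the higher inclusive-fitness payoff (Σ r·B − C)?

Option 1

Option 1: r to a great-grandoffspring = 0.125.
Option 1: r to a full sibling = 0.5.
Option 1: Σ r·B − C = (4·0.125·0.501 + 4·0.5·0.134) − 0.33 = 0.1885.
Option 2: r to a full sibling = 0.5.
Option 2: r to a half-sibling = 0.25.
Option 2: Σ r·B − C = (1·0.5·0.11 + 2·0.25·0.197) − 0.4 = -0.2465.
Option 1 has the higher net inclusive-fitness payoff.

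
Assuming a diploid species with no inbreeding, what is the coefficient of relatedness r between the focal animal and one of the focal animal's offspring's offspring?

Each parent–offspring link contributes a factor of 1/2, and independent paths through distinct common ancestors add.
Two parent–offspring links: r = (1/2)^2 = 1/4.

0.25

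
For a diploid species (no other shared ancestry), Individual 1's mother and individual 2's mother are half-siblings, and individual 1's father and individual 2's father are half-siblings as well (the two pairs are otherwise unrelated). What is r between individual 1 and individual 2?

Wright's path rule: contributions from independent ancestry routes add.
Individual 1 and individual 2 are related in two ways: half first cousins through their mothers (r = 1/16) and half first cousins through their fathers (r = 1/16).
r = 1/16 + 1/16 = 1/8 = 0.125.

0.125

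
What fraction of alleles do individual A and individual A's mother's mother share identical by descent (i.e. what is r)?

Each parent–offspring link contributes a factor of 1/2, and independent paths through distinct common ancestors add.
Two parent–offspring links: r = (1/2)^2 = 1/4.

0.25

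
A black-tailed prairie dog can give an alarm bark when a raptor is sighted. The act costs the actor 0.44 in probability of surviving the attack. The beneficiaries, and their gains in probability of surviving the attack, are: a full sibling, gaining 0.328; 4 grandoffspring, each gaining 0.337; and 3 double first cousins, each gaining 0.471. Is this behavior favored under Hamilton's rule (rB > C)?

Hamilton's rule: the trait is favored when the sum of r·B over every recipient exceeds the actor's cost C.
r to a full sibling = 0.5 (full sibs share both parents — two paths of length 2: r = 2·(1/2)^2 = 1/2).
r to a grandoffspring = 0.25 (two parent–offspring links: r = (1/2)^2 = 1/4).
r to a double first cousin = 1/4 (double first cousins share both grandparent pairs — four paths of length 4: r = 4·(1/2)^4 = 1/4).
Summing one r·B term per recipient: 1·0.5·0.328 + 4·0.25·0.337 + 3·0.25·0.471 = 0.85425.
0.85425 > 0.44: the indirect benefit exceeds the cost.

Yes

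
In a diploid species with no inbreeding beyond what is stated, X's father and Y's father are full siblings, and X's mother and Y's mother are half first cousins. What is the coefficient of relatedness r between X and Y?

0.140625

With two independent routes of shared ancestry, r is the sum of the two contributions.
X and Y are related in two ways: first cousins through their fathers (r = 1/8) and half second cousins through their mothers (r = 1/64).
r = 1/8 + 1/64 = 9/64 = 0.140625.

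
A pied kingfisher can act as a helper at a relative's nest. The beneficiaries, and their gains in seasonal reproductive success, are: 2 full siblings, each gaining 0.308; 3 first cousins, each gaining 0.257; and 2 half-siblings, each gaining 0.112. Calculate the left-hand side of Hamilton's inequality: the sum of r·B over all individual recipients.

r to a full sibling = 1/2 (full sibs share both parents — two paths of length 2: r = 2·(1/2)^2 = 1/2).
r to a first cousin = 0.125 (first cousins share one grandparent pair — two paths of length 4: r = 2·(1/2)^4 = 1/8).
r to a half-sibling = 1/4 (half-sibs share one parent — one path of length 2: r = (1/2)^2 = 1/4).
Summing one r·B term per recipient: 2·0.5·0.308 + 3·0.125·0.257 + 2·0.25·0.112 = 0.460375.

0.460375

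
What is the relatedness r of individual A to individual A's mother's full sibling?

Each parent–offspring link contributes a factor of 1/2, and independent paths through distinct common ancestors add.
Full aunt/uncle↔niece/nephew: two paths of length 3 through the shared grandparent pair: r = 2·(1/2)^3 = 1/4.

0.25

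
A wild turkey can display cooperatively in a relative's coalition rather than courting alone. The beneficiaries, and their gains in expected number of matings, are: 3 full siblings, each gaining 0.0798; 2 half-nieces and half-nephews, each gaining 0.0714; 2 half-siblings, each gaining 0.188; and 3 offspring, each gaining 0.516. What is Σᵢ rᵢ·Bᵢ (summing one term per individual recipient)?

1.00555

r to a full sibling = 1/2 (full sibs share both parents — two paths of length 2: r = 2·(1/2)^2 = 1/2).
r to a half-niece or half-nephew = 1/8 (half-aunt/uncle↔niece/nephew: one path of length 3: r = (1/2)^3 = 1/8).
r to a half-sibling = 1/4 (half-sibs share one parent — one path of length 2: r = (1/2)^2 = 1/4).
r to an offspring = 1/2 (one parent–offspring link: r = (1/2)^1 = 1/2).
Summing one r·B term per recipient: 3·0.5·0.0798 + 2·0.125·0.0714 + 2·0.25·0.188 + 3·0.5·0.516 = 1.00555.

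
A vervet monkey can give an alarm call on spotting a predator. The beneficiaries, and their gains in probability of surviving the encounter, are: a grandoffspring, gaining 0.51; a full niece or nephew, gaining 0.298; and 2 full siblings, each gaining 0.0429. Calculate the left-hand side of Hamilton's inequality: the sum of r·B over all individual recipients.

r to a grandoffspring = 1/4 (two parent–offspring links: r = (1/2)^2 = 1/4).
r to a full niece or nephew = 0.25 (full aunt/uncle↔niece/nephew: two paths of length 3 through the shared grandparent pair: r = 2·(1/2)^3 = 1/4).
r to a full sibling = 0.5 (full sibs share both parents — two paths of length 2: r = 2·(1/2)^2 = 1/2).
Summing one r·B term per recipient: 1·0.25·0.51 + 1·0.25·0.298 + 2·0.5·0.0429 = 0.2449.

0.2449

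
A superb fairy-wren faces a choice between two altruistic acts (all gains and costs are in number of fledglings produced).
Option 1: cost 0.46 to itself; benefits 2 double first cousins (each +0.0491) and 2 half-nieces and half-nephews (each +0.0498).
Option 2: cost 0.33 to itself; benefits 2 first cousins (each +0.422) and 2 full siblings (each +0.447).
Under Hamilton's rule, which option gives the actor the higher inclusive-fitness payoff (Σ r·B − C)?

Option 2

Option 1: r to a double first cousin = 0.25.
Option 1: r to a half-niece or half-nephew = 0.125.
Option 1: Σ r·B − C = (2·0.25·0.0491 + 2·0.125·0.0498) − 0.46 = -0.423.
Option 2: r to a first cousin = 0.125.
Option 2: r to a full sibling = 0.5.
Option 2: Σ r·B − C = (2·0.125·0.422 + 2·0.5·0.447) − 0.33 = 0.2225.
Option 2 has the higher net inclusive-fitness payoff.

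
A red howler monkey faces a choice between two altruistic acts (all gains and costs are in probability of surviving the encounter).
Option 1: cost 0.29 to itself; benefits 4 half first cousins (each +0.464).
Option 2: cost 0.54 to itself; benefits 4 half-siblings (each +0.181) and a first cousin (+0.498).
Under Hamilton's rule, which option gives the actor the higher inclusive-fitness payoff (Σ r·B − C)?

Option 1: r to a half first cousin = 0.0625.
Option 1: Σ r·B − C = (4·0.0625·0.464) − 0.29 = -0.174.
Option 2: r to a half-sibling = 0.25.
Option 2: r to a first cousin = 0.125.
Option 2: Σ r·B − C = (4·0.25·0.181 + 1·0.125·0.498) − 0.54 = -0.29675.
Option 1 has the higher net inclusive-fitness payoff.

Option 1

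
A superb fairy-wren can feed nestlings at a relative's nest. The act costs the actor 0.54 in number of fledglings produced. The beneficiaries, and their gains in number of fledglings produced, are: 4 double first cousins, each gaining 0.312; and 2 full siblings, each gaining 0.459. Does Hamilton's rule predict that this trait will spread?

Hamilton's rule: the trait is favored when the sum of r·B over every recipient exceeds the actor's cost C.
r to a double first cousin = 1/4 (double first cousins share both grandparent pairs — four paths of length 4: r = 4·(1/2)^4 = 1/4).
r to a full sibling = 0.5 (full sibs share both parents — two paths of length 2: r = 2·(1/2)^2 = 1/2).
Summing one r·B term per recipient: 4·0.25·0.312 + 2·0.5·0.459 = 0.771.
0.771 > 0.54: the indirect benefit exceeds the cost.

Yes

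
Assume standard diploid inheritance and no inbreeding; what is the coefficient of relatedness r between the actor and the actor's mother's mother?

0.25

Each parent–offspring link contributes a factor of 1/2, and independent paths through distinct common ancestors add.
Two parent–offspring links: r = (1/2)^2 = 1/4.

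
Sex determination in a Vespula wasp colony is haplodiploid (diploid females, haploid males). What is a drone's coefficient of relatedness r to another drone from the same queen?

0.5

Haploid brothers each carry a random half of the queen's diploid genome, so on average they share half: r = 1/2.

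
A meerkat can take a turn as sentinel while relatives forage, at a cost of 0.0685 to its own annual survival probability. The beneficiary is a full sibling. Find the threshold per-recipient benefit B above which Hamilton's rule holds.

0.137

r to a full sibling = 1/2 (full sibs share both parents — two paths of length 2: r = 2·(1/2)^2 = 1/2).
Hamilton's rule with n recipients of equal r: n·r·B > C, so B > C/(n·r) = 0.0685/(1·0.5) = 0.137.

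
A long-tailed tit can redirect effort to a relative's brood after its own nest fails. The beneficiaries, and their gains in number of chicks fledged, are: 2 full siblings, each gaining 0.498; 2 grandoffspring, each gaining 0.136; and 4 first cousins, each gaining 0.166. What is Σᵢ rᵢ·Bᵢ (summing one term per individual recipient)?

0.649

r to a full sibling = 1/2 (full sibs share both parents — two paths of length 2: r = 2·(1/2)^2 = 1/2).
r to a grandoffspring = 1/4 (two parent–offspring links: r = (1/2)^2 = 1/4).
r to a first cousin = 0.125 (first cousins share one grandparent pair — two paths of length 4: r = 2·(1/2)^4 = 1/8).
Summing one r·B term per recipient: 2·0.5·0.498 + 2·0.25·0.136 + 4·0.125·0.166 = 0.649.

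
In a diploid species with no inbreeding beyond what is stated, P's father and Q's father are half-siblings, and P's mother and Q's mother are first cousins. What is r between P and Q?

With two independent routes of shared ancestry, r is the sum of the two contributions.
P and Q are related in two ways: half first cousins through their fathers (r = 1/16) and second cousins through their mothers (r = 1/32).
r = 1/16 + 1/32 = 3/32 = 0.09375.

0.09375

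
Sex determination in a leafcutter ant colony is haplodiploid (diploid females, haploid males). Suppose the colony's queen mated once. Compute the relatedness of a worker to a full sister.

0.75

Haplodiploid full sisters inherit their father's entire haploid genome identically (contributing 1/2) and on average half of their mother's contribution (1/2 · 1/2 = 1/4); r = 1/2 + 1/4 = 3/4.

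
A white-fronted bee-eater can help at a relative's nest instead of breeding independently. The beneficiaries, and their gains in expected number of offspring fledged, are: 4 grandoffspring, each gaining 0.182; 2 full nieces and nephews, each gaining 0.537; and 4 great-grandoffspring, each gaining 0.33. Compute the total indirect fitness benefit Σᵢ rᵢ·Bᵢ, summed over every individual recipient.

0.6155

r to a grandoffspring = 1/4 (two parent–offspring links: r = (1/2)^2 = 1/4).
r to a full niece or nephew = 0.25 (full aunt/uncle↔niece/nephew: two paths of length 3 through the shared grandparent pair: r = 2·(1/2)^3 = 1/4).
r to a great-grandoffspring = 1/8 (three parent–offspring links: r = (1/2)^3 = 1/8).
Summing one r·B term per recipient: 4·0.25·0.182 + 2·0.25·0.537 + 4·0.125·0.33 = 0.6155.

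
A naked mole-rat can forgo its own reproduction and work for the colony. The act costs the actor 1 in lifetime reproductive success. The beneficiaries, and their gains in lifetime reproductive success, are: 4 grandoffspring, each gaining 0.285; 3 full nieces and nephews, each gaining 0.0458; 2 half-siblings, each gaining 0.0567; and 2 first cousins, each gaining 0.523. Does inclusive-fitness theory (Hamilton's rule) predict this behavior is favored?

No

Hamilton's rule: the trait is favored when the sum of r·B over every recipient exceeds the actor's cost C.
r to a grandoffspring = 0.25 (two parent–offspring links: r = (1/2)^2 = 1/4).
r to a full niece or nephew = 0.25 (full aunt/uncle↔niece/nephew: two paths of length 3 through the shared grandparent pair: r = 2·(1/2)^3 = 1/4).
r to a half-sibling = 1/4 (half-sibs share one parent — one path of length 2: r = (1/2)^2 = 1/4).
r to a first cousin = 0.125 (first cousins share one grandparent pair — two paths of length 4: r = 2·(1/2)^4 = 1/8).
Summing one r·B term per recipient: 4·0.25·0.285 + 3·0.25·0.0458 + 2·0.25·0.0567 + 2·0.125·0.523 = 0.47845.
0.47845 < 1: the indirect benefit is less than the cost.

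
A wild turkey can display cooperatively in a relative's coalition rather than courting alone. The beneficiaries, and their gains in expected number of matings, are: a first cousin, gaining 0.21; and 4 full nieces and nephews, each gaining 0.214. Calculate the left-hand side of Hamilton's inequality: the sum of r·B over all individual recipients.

0.24025

r to a first cousin = 0.125 (first cousins share one grandparent pair — two paths of length 4: r = 2·(1/2)^4 = 1/8).
r to a full niece or nephew = 1/4 (full aunt/uncle↔niece/nephew: two paths of length 3 through the shared grandparent pair: r = 2·(1/2)^3 = 1/4).
Summing one r·B term per recipient: 1·0.125·0.21 + 4·0.25·0.214 = 0.24025.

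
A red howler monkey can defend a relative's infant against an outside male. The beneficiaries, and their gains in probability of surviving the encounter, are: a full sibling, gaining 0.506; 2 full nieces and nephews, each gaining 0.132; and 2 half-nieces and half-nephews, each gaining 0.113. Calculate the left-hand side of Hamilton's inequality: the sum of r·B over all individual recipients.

0.34725

r to a full sibling = 0.5 (full sibs share both parents — two paths of length 2: r = 2·(1/2)^2 = 1/2).
r to a full niece or nephew = 1/4 (full aunt/uncle↔niece/nephew: two paths of length 3 through the shared grandparent pair: r = 2·(1/2)^3 = 1/4).
r to a half-niece or half-nephew = 0.125 (half-aunt/uncle↔niece/nephew: one path of length 3: r = (1/2)^3 = 1/8).
Summing one r·B term per recipient: 1·0.5·0.506 + 2·0.25·0.132 + 2·0.125·0.113 = 0.34725.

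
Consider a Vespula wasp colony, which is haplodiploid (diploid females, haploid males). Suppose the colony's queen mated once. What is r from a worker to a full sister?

Haplodiploid full sisters inherit their father's entire haploid genome identically (contributing 1/2) and on average half of their mother's contribution (1/2 · 1/2 = 1/4); r = 1/2 + 1/4 = 3/4.

0.75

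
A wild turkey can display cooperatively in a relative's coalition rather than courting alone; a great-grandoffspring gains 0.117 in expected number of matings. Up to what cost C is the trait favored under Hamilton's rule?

0.014625

r to a great-grandoffspring = 0.125 (three parent–offspring links: r = (1/2)^3 = 1/8).
Hamilton's rule: n·r·B > C, so the trait is favored while C < n·r·B = 1·0.125·0.117 = 0.014625.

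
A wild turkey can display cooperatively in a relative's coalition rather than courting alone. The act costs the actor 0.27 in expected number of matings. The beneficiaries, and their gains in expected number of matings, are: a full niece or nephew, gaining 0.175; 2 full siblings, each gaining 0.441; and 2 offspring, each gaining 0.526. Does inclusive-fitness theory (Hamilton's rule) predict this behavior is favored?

Hamilton's rule: the trait is favored when the sum of r·B over every recipient exceeds the actor's cost C.
r to a full niece or nephew = 0.25 (full aunt/uncle↔niece/nephew: two paths of length 3 through the shared grandparent pair: r = 2·(1/2)^3 = 1/4).
r to a full sibling = 1/2 (full sibs share both parents — two paths of length 2: r = 2·(1/2)^2 = 1/2).
r to an offspring = 1/2 (one parent–offspring link: r = (1/2)^1 = 1/2).
Summing one r·B term per recipient: 1·0.25·0.175 + 2·0.5·0.441 + 2·0.5·0.526 = 1.01075.
1.01075 > 0.27: the indirect benefit exceeds the cost.

Yes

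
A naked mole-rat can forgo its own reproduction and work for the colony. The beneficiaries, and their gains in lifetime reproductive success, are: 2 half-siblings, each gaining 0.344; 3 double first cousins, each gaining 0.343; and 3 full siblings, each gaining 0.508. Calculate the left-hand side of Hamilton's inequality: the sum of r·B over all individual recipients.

1.19125

r to a half-sibling = 0.25 (half-sibs share one parent — one path of length 2: r = (1/2)^2 = 1/4).
r to a double first cousin = 0.25 (double first cousins share both grandparent pairs — four paths of length 4: r = 4·(1/2)^4 = 1/4).
r to a full sibling = 1/2 (full sibs share both parents — two paths of length 2: r = 2·(1/2)^2 = 1/2).
Summing one r·B term per recipient: 2·0.25·0.344 + 3·0.25·0.343 + 3·0.5·0.508 = 1.19125.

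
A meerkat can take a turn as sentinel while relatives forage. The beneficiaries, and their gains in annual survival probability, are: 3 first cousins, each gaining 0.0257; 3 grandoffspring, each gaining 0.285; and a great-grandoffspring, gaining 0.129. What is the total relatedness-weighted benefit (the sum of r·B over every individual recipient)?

r to a first cousin = 1/8 (first cousins share one grandparent pair — two paths of length 4: r = 2·(1/2)^4 = 1/8).
r to a grandoffspring = 1/4 (two parent–offspring links: r = (1/2)^2 = 1/4).
r to a great-grandoffspring = 1/8 (three parent–offspring links: r = (1/2)^3 = 1/8).
Summing one r·B term per recipient: 3·0.125·0.0257 + 3·0.25·0.285 + 1·0.125·0.129 = 0.2395125.

0.2395125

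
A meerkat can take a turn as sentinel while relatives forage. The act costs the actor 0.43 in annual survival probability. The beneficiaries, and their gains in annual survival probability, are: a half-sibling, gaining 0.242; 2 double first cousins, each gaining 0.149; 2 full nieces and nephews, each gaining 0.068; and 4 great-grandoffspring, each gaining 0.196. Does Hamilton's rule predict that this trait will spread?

No

Hamilton's rule: the trait is favored when the sum of r·B over every recipient exceeds the actor's cost C.
r to a half-sibling = 0.25 (half-sibs share one parent — one path of length 2: r = (1/2)^2 = 1/4).
r to a double first cousin = 0.25 (double first cousins share both grandparent pairs — four paths of length 4: r = 4·(1/2)^4 = 1/4).
r to a full niece or nephew = 0.25 (full aunt/uncle↔niece/nephew: two paths of length 3 through the shared grandparent pair: r = 2·(1/2)^3 = 1/4).
r to a great-grandoffspring = 1/8 (three parent–offspring links: r = (1/2)^3 = 1/8).
Summing one r·B term per recipient: 1·0.25·0.242 + 2·0.25·0.149 + 2·0.25·0.068 + 4·0.125·0.196 = 0.267.
0.267 < 0.43: the indirect benefit is less than the cost.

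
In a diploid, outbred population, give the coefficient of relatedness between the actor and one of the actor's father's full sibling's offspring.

0.125

Each parent–offspring link contributes a factor of 1/2, and independent paths through distinct common ancestors add.
First cousins share one grandparent pair — two paths of length 4: r = 2·(1/2)^4 = 1/8.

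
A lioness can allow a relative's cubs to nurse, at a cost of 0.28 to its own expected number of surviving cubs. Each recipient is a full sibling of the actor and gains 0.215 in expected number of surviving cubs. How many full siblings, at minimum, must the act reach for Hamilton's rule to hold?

3

r to a full sibling = 0.5 (full sibs share both parents — two paths of length 2: r = 2·(1/2)^2 = 1/2).
Hamilton's rule: n·r·B > C  ⇒  n > C/(r·B) = 0.28/(0.5·0.215) = 2.605.
The smallest integer exceeding 2.605 is 3.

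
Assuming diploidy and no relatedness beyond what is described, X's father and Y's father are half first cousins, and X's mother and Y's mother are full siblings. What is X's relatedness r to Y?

Independent pedigree routes through distinct common ancestors add.
X and Y are related in two ways: half second cousins through their fathers (r = 1/64) and first cousins through their mothers (r = 1/8).
r = 1/64 + 1/8 = 9/64 = 0.140625.

0.140625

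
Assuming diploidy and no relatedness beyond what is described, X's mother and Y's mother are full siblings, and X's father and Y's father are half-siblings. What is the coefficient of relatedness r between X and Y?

0.1875

With two independent routes of shared ancestry, r is the sum of the two contributions.
X and Y are related in two ways: first cousins through their mothers (r = 1/8) and half first cousins through their fathers (r = 1/16).
r = 1/8 + 1/16 = 0.1875.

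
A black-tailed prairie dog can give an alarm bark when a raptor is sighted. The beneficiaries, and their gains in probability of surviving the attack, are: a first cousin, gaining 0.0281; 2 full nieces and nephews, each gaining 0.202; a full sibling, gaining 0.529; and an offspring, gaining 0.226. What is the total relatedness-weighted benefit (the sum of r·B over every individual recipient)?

0.4820125

r to a first cousin = 1/8 (first cousins share one grandparent pair — two paths of length 4: r = 2·(1/2)^4 = 1/8).
r to a full niece or nephew = 1/4 (full aunt/uncle↔niece/nephew: two paths of length 3 through the shared grandparent pair: r = 2·(1/2)^3 = 1/4).
r to a full sibling = 0.5 (full sibs share both parents — two paths of length 2: r = 2·(1/2)^2 = 1/2).
r to an offspring = 1/2 (one parent–offspring link: r = (1/2)^1 = 1/2).
Summing one r·B term per recipient: 1·0.125·0.0281 + 2·0.25·0.202 + 1·0.5·0.529 + 1·0.5·0.226 = 0.4820125.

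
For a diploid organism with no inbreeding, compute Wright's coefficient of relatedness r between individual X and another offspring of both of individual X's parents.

0.5

Each parent–offspring link contributes a factor of 1/2, and independent paths through distinct common ancestors add.
Full sibs share both parents — two paths of length 2: r = 2·(1/2)^2 = 1/2.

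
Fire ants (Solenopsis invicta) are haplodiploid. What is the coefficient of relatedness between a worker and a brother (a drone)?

0.25

Her haploid brother carries none of their father's genes and a random half of their mother's genome; that half matches the maternal half of her own genome with probability 1/2: r = 1/2 · 1/2 = 1/4.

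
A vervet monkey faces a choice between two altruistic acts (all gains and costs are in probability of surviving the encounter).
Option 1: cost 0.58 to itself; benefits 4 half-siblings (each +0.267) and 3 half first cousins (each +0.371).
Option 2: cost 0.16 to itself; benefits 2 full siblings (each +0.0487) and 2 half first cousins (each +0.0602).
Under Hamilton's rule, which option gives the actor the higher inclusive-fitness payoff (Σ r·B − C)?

Option 2

Option 1: r to a half-sibling = 0.25.
Option 1: r to a half first cousin = 0.0625.
Option 1: Σ r·B − C = (4·0.25·0.267 + 3·0.0625·0.371) − 0.58 = -0.2434375.
Option 2: r to a full sibling = 0.5.
Option 2: r to a half first cousin = 0.0625.
Option 2: Σ r·B − C = (2·0.5·0.0487 + 2·0.0625·0.0602) − 0.16 = -0.103775.
Option 2 has the higher net inclusive-fitness payoff.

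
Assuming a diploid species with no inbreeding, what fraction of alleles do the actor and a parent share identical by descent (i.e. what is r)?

Each parent–offspring link contributes a factor of 1/2, and independent paths through distinct common ancestors add.
One parent–offspring link: r = (1/2)^1 = 1/2.

0.5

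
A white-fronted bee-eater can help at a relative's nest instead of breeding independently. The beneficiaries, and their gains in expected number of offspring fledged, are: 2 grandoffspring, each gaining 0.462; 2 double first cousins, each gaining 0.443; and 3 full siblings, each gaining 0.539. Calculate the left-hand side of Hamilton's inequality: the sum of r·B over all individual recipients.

1.261

r to a grandoffspring = 1/4 (two parent–offspring links: r = (1/2)^2 = 1/4).
r to a double first cousin = 1/4 (double first cousins share both grandparent pairs — four paths of length 4: r = 4·(1/2)^4 = 1/4).
r to a full sibling = 1/2 (full sibs share both parents — two paths of length 2: r = 2·(1/2)^2 = 1/2).
Summing one r·B term per recipient: 2·0.25·0.462 + 2·0.25·0.443 + 3·0.5·0.539 = 1.261.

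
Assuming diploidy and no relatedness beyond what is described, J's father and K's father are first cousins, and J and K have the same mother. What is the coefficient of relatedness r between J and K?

0.28125

Relatedness sums over independent paths through distinct common ancestors.
J and K are related in two ways: second cousins through their fathers (r = 1/32) and half-sibs through their shared mother (r = 1/4).
r = 1/32 + 1/4 = 9/32 = 0.28125.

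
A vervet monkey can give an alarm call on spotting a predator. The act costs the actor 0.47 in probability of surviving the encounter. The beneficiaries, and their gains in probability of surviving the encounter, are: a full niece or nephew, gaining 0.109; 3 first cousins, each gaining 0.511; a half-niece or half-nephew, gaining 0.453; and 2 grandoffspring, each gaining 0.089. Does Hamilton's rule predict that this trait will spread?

Hamilton's rule: the trait is favored when the sum of r·B over every recipient exceeds the actor's cost C.
r to a full niece or nephew = 1/4 (full aunt/uncle↔niece/nephew: two paths of length 3 through the shared grandparent pair: r = 2·(1/2)^3 = 1/4).
r to a first cousin = 0.125 (first cousins share one grandparent pair — two paths of length 4: r = 2·(1/2)^4 = 1/8).
r to a half-niece or half-nephew = 1/8 (half-aunt/uncle↔niece/nephew: one path of length 3: r = (1/2)^3 = 1/8).
r to a grandoffspring = 0.25 (two parent–offspring links: r = (1/2)^2 = 1/4).
Summing one r·B term per recipient: 1·0.25·0.109 + 3·0.125·0.511 + 1·0.125·0.453 + 2·0.25·0.089 = 0.32.
0.32 < 0.47: the indirect benefit is less than the cost.

No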